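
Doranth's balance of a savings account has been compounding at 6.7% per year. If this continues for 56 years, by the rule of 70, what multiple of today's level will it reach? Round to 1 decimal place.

≈ 41.1 times

Doubles every ≈ 10.45 years (70/6.7).
56 years is 5.36 doublings; 2^5.36 ≈ 41.1×.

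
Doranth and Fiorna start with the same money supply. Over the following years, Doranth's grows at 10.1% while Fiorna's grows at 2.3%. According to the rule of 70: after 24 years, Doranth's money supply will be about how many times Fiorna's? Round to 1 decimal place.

Only the 7.8-point difference matters.
70/7.8 ≈ 8.97 years per doubling of the ratio; 24 years gives 2.68 doublings, so ≈ 6.4×.

≈ 6.4 times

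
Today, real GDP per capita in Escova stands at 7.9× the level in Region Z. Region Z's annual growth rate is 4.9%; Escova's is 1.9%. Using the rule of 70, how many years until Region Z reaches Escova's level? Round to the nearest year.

around 70 years

What matters is the difference: 3 pp.
Rule of 70 on the gap: the ratio halves every 70/3 ≈ 23.33 years.
A 7.9× gap takes log₂(7.9) ≈ 2.98 halvings to close: 2.98 × 23.33 ≈ 70 years.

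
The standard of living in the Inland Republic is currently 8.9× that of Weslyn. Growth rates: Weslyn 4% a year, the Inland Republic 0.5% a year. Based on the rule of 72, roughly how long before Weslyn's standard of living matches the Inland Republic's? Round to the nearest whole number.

roughly 65 years

The growth-rate gap is 4% − 0.5% = 3.5 percentage points.
So the ratio between them halves every 72/3.5 ≈ 20.57 years.
An 8.9× gap takes log₂(8.9) ≈ 3.15 halvings to close: 3.15 × 20.57 ≈ 65 years.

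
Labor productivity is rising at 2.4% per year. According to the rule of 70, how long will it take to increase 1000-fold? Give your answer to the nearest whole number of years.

≈ 291 years

One doubling takes 70/2.4 = 29.17 years.
Reaching 1000× takes log₂(1000) ≈ 9.97 doublings.
9.97 × 29.17 ≈ 291 years.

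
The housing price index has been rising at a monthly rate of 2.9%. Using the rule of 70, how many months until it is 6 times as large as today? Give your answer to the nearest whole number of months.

At 2.9% it doubles every 70/2.9 ≈ 24.14 months.
Reaching 6× takes log₂(6) ≈ 2.58 doublings.
2.58 × 24.14 ≈ 62 months.

roughly 62 months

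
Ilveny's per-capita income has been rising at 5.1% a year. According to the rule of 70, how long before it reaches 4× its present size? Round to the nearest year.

One doubling takes 70/5.1 = 13.73 years.
4× is 2 doublings, so 2 × 13.73 ≈ 27 years.

≈ 27 years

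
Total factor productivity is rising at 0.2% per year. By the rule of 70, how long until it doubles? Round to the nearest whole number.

≈ 350 years

70/0.2 ≈ 350.00, so it doubles roughly every 350 years.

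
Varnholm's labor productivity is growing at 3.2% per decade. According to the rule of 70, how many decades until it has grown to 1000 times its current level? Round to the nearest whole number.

around 218 decades

Doubling time ≈ 70/3.2 = 21.88 decades.
1000× is log₂ 1000 ≈ 9.97 doublings, so ≈ 9.97 × 21.88 = 218 decades.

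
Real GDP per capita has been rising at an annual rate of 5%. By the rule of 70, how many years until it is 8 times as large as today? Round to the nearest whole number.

approximately 42 years

At 5% it doubles every 70/5 ≈ 14.00 years.
8 = 2^3, so 3 doublings → 42 years.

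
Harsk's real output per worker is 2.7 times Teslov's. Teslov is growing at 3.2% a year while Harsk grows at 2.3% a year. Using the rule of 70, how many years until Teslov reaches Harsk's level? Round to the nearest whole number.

What matters is the difference: 0.9 pp.
Rule of 70 on the gap: the ratio halves every 70/0.9 ≈ 77.78 years.
A 2.7 times gap takes log₂(2.7) ≈ 1.43 halvings to close: 1.43 × 77.78 ≈ 111 years.

roughly 111 years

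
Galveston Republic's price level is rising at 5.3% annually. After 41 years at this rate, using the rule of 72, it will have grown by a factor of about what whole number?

72/5.3 ≈ 13.58 years per doubling.
41 years fits 3 doublings: 2^3 = 8.

8 times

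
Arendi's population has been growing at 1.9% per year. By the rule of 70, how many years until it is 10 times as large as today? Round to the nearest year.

At 1.9% it doubles every 70/1.9 ≈ 36.84 years.
10× is log₂ 10 ≈ 3.32 doublings, so ≈ 3.32 × 36.84 = 122 years.

≈ 122 years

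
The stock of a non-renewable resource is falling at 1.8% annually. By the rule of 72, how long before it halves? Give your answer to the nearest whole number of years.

approximately 40 years

The rule works in reverse for decay: 72/1.8 ≈ 40.00 years to halve.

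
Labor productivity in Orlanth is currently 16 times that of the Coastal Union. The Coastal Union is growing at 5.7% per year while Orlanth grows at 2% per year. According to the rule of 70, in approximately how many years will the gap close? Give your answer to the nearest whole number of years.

≈ 76 years

the Coastal Union gains on Orlanth at 5.7% − 2% = 3.7 points a year.
At that relative rate the gap halves every 70/3.7 ≈ 18.92 years.
A 16 times gap closes after 4 halvings: 4 × 18.92 ≈ 76 years.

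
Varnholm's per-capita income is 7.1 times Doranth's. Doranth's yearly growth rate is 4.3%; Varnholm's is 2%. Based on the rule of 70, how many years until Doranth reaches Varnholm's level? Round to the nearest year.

Doranth gains on Varnholm at 4.3% − 2% = 2.3 points a year.
At that relative rate the gap halves every 70/2.3 ≈ 30.43 years.
A 7.1 times gap takes log₂(7.1) ≈ 2.83 halvings to close: 2.83 × 30.43 ≈ 86 years.

about 86 years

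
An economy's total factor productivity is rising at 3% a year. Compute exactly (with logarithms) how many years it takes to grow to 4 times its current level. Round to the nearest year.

47 years

t = ln(4) / ln(1 + 0.03) = 1.3863 / 0.029559 ≈ 46.90.
≈ 47 years.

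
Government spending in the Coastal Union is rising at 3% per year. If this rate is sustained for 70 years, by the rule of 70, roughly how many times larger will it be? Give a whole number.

Doubling time ≈ 70/3 = 23.33 years.
70/23.33 ≈ 3 doublings, so about 2^3 = 8×.

roughly 8 times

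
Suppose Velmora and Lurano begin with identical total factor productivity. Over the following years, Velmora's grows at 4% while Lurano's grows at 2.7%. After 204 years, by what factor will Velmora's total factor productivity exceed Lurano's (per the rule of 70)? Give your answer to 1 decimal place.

around 13.8 times

Only the 1.3-point difference matters.
70/1.3 ≈ 53.85 years per doubling of the ratio; 204 years gives 3.79 doublings, so ≈ 13.8×.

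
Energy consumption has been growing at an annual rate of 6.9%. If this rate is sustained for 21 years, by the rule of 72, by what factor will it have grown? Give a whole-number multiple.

4 times

At 6.9% one doubling takes ≈ 10.43 years; 21 years is 2 of them, so ×4.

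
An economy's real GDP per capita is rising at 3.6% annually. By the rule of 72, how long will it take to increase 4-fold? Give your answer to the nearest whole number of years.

At 3.6% it doubles every 72/3.6 ≈ 20.00 years.
4× is 2 doublings, so 2 × 20.00 ≈ 40 years.

about 40 years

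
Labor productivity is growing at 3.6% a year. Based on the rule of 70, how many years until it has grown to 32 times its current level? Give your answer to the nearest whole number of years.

around 97 years

Doubling time ≈ 70/3.6 = 19.44 years.
32× is 5 doublings, so 5 × 19.44 ≈ 97 years.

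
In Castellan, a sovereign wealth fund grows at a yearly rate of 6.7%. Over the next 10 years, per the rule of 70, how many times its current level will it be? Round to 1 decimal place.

Doubles every ≈ 10.45 years (70/6.7).
10 years is 0.96 doublings; 2^0.96 ≈ 1.9×.

1.9 times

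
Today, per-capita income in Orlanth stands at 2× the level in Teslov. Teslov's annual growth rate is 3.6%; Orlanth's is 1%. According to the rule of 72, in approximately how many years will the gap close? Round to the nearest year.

about 28 years

What matters is the difference: 2.6 pp.
Rule of 72 on the gap: the ratio halves every 72/2.6 ≈ 27.69 years.
A 2× gap closes after 1 halving: 1 × 27.69 ≈ 28 years.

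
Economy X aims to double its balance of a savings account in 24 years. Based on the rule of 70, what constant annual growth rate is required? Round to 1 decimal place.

70 / 24 ≈ 2.92, so about 2.9% annually.

around 2.9% annually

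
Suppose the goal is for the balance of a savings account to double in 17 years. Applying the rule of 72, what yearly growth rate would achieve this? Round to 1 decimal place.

roughly 4.2%

72 / 17 ≈ 4.24, so about 4.2% per year.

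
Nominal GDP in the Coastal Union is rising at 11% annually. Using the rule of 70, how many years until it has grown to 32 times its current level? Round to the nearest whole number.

Doubling time ≈ 70/11 = 6.36 years.
32× is 5 doublings, so 5 × 6.36 ≈ 32 years.

32 years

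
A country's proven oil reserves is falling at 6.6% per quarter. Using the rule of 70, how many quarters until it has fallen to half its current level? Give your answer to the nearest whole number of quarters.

around 11 quarters

The rule works in reverse for decay: 70/6.6 ≈ 10.61 quarters to halve.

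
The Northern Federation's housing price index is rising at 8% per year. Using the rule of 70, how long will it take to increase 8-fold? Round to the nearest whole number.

about 26 years

Doubling time ≈ 70/8 = 8.75 years.
Getting to 8× needs 3 doublings: 3 × 8.75 ≈ 26 years.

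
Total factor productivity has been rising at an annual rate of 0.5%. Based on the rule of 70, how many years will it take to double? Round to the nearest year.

approximately 140 years

Doubling time ≈ 70 / 0.5 = 140.00 years.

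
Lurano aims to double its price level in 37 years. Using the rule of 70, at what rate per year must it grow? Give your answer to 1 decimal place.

approximately 1.9%

70 / 37 ≈ 1.89, so about 1.9% per year.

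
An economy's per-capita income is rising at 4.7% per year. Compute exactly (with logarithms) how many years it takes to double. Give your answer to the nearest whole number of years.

t = ln(2) / ln(1 + 0.047) = 0.6931 / 0.045929 ≈ 15.09.
≈ 15 years.

15 years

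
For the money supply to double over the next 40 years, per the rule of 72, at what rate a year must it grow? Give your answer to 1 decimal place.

1.8%

72 / 40 ≈ 1.80, so about 1.8% a year.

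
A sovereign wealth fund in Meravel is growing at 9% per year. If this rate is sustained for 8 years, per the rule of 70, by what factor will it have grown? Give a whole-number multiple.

At 9% one doubling takes ≈ 7.78 years; 8 years is 1 of them, so ×2.

about 2 times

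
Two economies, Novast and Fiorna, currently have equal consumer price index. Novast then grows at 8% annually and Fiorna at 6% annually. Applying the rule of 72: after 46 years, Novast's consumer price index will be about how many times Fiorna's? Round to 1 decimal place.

≈ 2.4 times

Rate gap = 8% − 6% = 2 points.
The ratio doubles every 72/2 ≈ 36.00 years.
46/36.00 ≈ 1.28 doublings → ratio ≈ 2^1.28 ≈ 2.4.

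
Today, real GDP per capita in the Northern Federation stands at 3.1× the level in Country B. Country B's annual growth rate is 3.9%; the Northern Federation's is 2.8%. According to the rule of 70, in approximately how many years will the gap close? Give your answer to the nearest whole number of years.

Country B gains on the Northern Federation at 3.9% − 2.8% = 1.1 points a year.
At that relative rate the gap halves every 70/1.1 ≈ 63.64 years.
A 3.1× gap takes log₂(3.1) ≈ 1.63 halvings to close: 1.63 × 63.64 ≈ 104 years.

≈ 104 years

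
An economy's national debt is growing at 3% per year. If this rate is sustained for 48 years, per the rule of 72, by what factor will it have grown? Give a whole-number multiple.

roughly 4 times

Doubling time ≈ 72/3 = 24.00 years.
48/24.00 ≈ 2 doublings, so about 2^2 = 4×.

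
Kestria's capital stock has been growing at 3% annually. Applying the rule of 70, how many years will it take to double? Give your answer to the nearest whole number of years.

23 years

Doubling time ≈ 70 / 3 = 23.33 years.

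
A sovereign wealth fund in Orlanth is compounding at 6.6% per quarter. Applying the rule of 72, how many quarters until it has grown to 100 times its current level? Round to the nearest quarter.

approximately 72 quarters

At 6.6% it doubles every 72/6.6 ≈ 10.91 quarters.
Reaching 100× takes log₂(100) ≈ 6.64 doublings.
6.64 × 10.91 ≈ 72 quarters.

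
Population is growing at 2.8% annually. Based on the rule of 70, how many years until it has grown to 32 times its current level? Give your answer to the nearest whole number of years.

about 125 years

One doubling takes 70/2.8 = 25.00 years.
32 = 2^5, so 5 doublings → 125 years.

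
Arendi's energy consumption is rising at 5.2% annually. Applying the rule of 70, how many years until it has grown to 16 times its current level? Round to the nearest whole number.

At 5.2% it doubles every 70/5.2 ≈ 13.46 years.
16 = 2^4, so 4 doublings → 54 years.

≈ 54 years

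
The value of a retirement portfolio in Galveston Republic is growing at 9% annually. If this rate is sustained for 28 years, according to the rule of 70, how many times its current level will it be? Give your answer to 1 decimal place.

roughly 12.1 times

Doubles every ≈ 7.78 years (70/9).
28 years is 3.60 doublings; 2^3.60 ≈ 12.1×.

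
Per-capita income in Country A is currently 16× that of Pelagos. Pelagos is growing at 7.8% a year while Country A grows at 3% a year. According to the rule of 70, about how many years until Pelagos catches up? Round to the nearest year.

Pelagos gains on Country A at 7.8% − 3% = 4.8 points a year.
At that relative rate the gap halves every 70/4.8 ≈ 14.58 years.
A 16× gap closes after 4 halvings: 4 × 14.58 ≈ 58 years.

approximately 58 years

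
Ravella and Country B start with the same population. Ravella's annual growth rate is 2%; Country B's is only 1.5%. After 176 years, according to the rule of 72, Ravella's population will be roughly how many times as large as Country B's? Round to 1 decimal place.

Only the 0.5-point difference matters.
72/0.5 ≈ 144.00 years per doubling of the ratio; 176 years gives 1.22 doublings, so ≈ 2.3×.

approximately 2.3 times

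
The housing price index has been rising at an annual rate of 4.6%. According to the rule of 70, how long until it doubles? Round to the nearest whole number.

70/4.6 ≈ 15.22, so it doubles roughly every 15 years.

approximately 15 years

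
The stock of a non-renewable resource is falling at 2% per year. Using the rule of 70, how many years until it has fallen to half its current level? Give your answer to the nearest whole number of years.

Falling at 2%, it halves about every 70/2 = 35.00 years.

35 years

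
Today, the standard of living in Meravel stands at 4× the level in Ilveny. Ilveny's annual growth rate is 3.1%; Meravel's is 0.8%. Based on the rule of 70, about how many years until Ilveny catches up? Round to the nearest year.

about 61 years

Ilveny gains on Meravel at 3.1% − 0.8% = 2.3 points a year.
At that relative rate the gap halves every 70/2.3 ≈ 30.43 years.
A 4× gap closes after 2 halvings: 2 × 30.43 ≈ 61 years.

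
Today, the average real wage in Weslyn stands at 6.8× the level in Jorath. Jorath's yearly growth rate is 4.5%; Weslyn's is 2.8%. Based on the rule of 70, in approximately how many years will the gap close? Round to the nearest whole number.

Jorath gains on Weslyn at 4.5% − 2.8% = 1.7 points a year.
At that relative rate the gap halves every 70/1.7 ≈ 41.18 years.
A 6.8× gap takes log₂(6.8) ≈ 2.77 halvings to close: 2.77 × 41.18 ≈ 114 years.

about 114 years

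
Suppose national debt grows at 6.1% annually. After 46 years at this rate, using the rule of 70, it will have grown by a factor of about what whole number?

70/6.1 ≈ 11.48 years per doubling.
46 years fits 4 doublings: 2^4 = 16.

16 times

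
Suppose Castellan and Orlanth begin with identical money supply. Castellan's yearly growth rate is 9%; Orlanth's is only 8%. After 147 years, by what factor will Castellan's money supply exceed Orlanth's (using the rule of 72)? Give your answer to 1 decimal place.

Castellan pulls ahead at 1 pp per year, so the ratio doubles every 72/1 ≈ 72.00 years.
In 147 years that's 2.04 doublings: 2^2.04 ≈ 4.1.

around 4.1 times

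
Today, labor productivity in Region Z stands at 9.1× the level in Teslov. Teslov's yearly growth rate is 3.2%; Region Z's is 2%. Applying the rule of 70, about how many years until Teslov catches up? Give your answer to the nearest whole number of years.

The growth-rate gap is 3.2% − 2% = 1.2 percentage points.
So the ratio between them halves every 70/1.2 ≈ 58.33 years.
A 9.1× gap takes log₂(9.1) ≈ 3.19 halvings to close: 3.19 × 58.33 ≈ 186 years.

186 years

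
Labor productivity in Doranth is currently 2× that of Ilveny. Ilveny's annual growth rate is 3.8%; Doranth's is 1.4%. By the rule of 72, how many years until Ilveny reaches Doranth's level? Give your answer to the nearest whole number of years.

about 30 years

What matters is the difference: 2.4 pp.
Rule of 72 on the gap: the ratio halves every 72/2.4 ≈ 30.00 years.
A 2× gap closes after 1 halving: 1 × 30.00 ≈ 30 years.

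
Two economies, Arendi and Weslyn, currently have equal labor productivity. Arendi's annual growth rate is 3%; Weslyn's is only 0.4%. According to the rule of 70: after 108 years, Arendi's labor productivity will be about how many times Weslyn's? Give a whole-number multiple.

Arendi pulls ahead at 2.6 pp per year, so the ratio doubles every 70/2.6 ≈ 26.92 years.
In 108 years that's 4.01 doublings: 2^4.01 ≈ 16.

roughly 16 times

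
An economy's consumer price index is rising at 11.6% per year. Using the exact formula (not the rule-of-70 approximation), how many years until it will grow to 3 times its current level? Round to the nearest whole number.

10 years

t = ln(3) / ln(1 + 0.116) = 1.0986 / 0.109751 ≈ 10.01.
≈ 10 years.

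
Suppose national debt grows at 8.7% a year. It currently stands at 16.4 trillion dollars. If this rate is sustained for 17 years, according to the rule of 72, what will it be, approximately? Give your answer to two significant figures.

about 68 trillion dollars

It doubles every 72/8.7 ≈ 8.28 years, so 17 years is 2.05 doublings.
2^2.05 ≈ 4.14; 16.4 × 4.14 ≈ 68 trillion dollars.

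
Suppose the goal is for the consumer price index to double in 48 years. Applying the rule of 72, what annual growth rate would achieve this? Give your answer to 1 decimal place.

72 / 48 ≈ 1.50, so about 1.5% annually.

roughly 1.5% annually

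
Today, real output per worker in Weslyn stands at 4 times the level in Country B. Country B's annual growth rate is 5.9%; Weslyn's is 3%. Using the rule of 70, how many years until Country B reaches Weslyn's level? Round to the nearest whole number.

Country B gains on Weslyn at 5.9% − 3% = 2.9 points a year.
At that relative rate the gap halves every 70/2.9 ≈ 24.14 years.
A 4 times gap closes after 2 halvings: 2 × 24.14 ≈ 48 years.

48 years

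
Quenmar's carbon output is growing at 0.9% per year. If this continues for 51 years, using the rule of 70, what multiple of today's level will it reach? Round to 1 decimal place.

Doubles every ≈ 77.78 years (70/0.9).
51 years is 0.66 doublings; 2^0.66 ≈ 1.6×.

about 1.6 times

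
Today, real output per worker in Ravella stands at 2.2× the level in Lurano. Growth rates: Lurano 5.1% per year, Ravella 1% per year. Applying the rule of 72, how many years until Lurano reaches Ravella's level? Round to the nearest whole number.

Lurano gains on Ravella at 5.1% − 1% = 4.1 points a year.
At that relative rate the gap halves every 72/4.1 ≈ 17.56 years.
A 2.2× gap takes log₂(2.2) ≈ 1.14 halvings to close: 1.14 × 17.56 ≈ 20 years.

20 years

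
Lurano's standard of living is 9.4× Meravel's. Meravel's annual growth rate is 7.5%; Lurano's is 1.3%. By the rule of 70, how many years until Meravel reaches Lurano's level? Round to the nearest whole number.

What matters is the difference: 6.2 pp.
Rule of 70 on the gap: the ratio halves every 70/6.2 ≈ 11.29 years.
A 9.4× gap takes log₂(9.4) ≈ 3.23 halvings to close: 3.23 × 11.29 ≈ 36 years.

about 36 years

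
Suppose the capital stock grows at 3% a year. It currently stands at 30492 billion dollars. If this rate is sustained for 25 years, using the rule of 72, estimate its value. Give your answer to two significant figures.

roughly 63000 billion dollars

Doubling time ≈ 72/3 = 24.00 years.
25 years is 25/24.00 ≈ 1.04 doublings, a factor of 2^1.04 ≈ 2.06.
30492 × 2.06 ≈ 63000 billion dollars.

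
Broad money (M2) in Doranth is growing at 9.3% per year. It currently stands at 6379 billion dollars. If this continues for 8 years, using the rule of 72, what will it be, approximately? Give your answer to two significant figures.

≈ 13000 billion dollars

It doubles every 72/9.3 ≈ 7.74 years, so 8 years is 1.03 doublings.
2^1.03 ≈ 2.04; 6379 × 2.04 ≈ 13000 billion dollars.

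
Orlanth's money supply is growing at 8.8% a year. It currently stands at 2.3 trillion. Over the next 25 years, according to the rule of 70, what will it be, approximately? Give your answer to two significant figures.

Doubling time ≈ 70/8.8 = 7.95 years.
25 years is 25/7.95 ≈ 3.14 doublings, a factor of 2^3.14 ≈ 8.82.
2.3 × 8.82 ≈ 20 trillion.

roughly 20 trillion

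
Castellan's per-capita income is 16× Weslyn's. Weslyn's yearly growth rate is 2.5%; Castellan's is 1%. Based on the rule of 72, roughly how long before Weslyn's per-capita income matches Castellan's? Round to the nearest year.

The growth-rate gap is 2.5% − 1% = 1.5 percentage points.
So the ratio between them halves every 72/1.5 ≈ 48.00 years.
A 16× gap closes after 4 halvings: 4 × 48.00 ≈ 192 years.

192 years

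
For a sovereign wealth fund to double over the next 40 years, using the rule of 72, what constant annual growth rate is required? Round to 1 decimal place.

72 / 40 ≈ 1.80, so about 1.8% a year.

approximately 1.8% a year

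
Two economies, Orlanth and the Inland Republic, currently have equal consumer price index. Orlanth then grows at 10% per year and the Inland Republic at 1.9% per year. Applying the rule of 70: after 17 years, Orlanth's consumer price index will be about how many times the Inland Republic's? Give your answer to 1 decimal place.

Orlanth pulls ahead at 8.1 pp per year, so the ratio doubles every 70/8.1 ≈ 8.64 years.
In 17 years that's 1.97 doublings: 2^1.97 ≈ 3.9.

3.9 times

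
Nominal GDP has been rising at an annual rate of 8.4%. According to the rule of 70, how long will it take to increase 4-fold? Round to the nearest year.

about 17 years

One doubling takes 70/8.4 = 8.33 years.
4 = 2^2, so 2 doublings → 17 years.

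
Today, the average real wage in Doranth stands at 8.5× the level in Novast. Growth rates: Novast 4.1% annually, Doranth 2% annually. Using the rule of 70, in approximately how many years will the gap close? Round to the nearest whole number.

What matters is the difference: 2.1 pp.
Rule of 70 on the gap: the ratio halves every 70/2.1 ≈ 33.33 years.
An 8.5× gap takes log₂(8.5) ≈ 3.09 halvings to close: 3.09 × 33.33 ≈ 103 years.

about 103 years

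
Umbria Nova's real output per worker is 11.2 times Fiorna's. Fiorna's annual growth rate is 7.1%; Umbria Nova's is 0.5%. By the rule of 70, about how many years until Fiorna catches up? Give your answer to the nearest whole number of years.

approximately 37 years

What matters is the difference: 6.6 pp.
Rule of 70 on the gap: the ratio halves every 70/6.6 ≈ 10.61 years.
An 11.2 times gap takes log₂(11.2) ≈ 3.49 halvings to close: 3.49 × 10.61 ≈ 37 years.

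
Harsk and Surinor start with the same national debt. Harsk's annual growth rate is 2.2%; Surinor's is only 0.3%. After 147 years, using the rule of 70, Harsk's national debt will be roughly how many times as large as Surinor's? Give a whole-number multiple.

around 16 times

Rate gap = 2.2% − 0.3% = 1.9 points.
The ratio doubles every 70/1.9 ≈ 36.84 years.
147/36.84 ≈ 3.99 doublings → ratio ≈ 2^3.99 ≈ 16.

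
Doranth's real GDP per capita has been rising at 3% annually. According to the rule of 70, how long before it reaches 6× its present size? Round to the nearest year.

≈ 60 years

At 3% it doubles every 70/3 ≈ 23.33 years.
6× is log₂ 6 ≈ 2.58 doublings, so ≈ 2.58 × 23.33 = 60 years.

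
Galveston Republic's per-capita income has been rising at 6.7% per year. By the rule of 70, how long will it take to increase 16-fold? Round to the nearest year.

One doubling takes 70/6.7 = 10.45 years.
16× is 4 doublings, so 4 × 10.45 ≈ 42 years.

≈ 42 years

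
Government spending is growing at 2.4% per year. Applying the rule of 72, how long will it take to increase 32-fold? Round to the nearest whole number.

150 years

One doubling takes 72/2.4 = 30.00 years.
Getting to 32× needs 5 doublings: 5 × 30.00 ≈ 150 years.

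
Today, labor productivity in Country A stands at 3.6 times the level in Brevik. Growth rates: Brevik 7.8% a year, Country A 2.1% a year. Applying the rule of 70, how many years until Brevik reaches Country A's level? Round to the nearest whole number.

Brevik gains on Country A at 7.8% − 2.1% = 5.7 points a year.
At that relative rate the gap halves every 70/5.7 ≈ 12.28 years.
A 3.6 times gap takes log₂(3.6) ≈ 1.85 halvings to close: 1.85 × 12.28 ≈ 23 years.

roughly 23 years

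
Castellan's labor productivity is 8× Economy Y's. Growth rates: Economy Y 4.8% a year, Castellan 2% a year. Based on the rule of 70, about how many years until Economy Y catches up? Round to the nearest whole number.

≈ 75 years

Economy Y gains on Castellan at 4.8% − 2% = 2.8 points a year.
At that relative rate the gap halves every 70/2.8 ≈ 25.00 years.
An 8× gap closes after 3 halvings: 3 × 25.00 ≈ 75 years.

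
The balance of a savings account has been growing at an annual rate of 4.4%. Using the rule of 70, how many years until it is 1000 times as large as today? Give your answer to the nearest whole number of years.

One doubling takes 70/4.4 = 15.91 years.
1000× is log₂ 1000 ≈ 9.97 doublings, so ≈ 9.97 × 15.91 = 159 years.

159 years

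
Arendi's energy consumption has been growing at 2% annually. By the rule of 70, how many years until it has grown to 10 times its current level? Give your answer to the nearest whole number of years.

Doubling time ≈ 70/2 = 35.00 years.
Reaching 10× takes log₂(10) ≈ 3.32 doublings.
3.32 × 35.00 ≈ 116 years.

about 116 years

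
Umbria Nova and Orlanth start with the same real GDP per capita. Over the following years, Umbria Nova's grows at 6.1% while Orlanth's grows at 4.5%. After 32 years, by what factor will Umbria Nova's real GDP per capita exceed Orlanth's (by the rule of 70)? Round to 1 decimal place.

1.7 times

Rate gap = 6.1% − 4.5% = 1.6 points.
The ratio doubles every 70/1.6 ≈ 43.75 years.
32/43.75 ≈ 0.73 doublings → ratio ≈ 2^0.73 ≈ 1.7.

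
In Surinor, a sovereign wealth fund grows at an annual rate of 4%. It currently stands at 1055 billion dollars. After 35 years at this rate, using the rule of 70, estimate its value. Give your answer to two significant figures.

Doubling time ≈ 70/4 = 17.50 years.
35 years is 35/17.50 ≈ 2.00 doublings, a factor of 2^2.00 ≈ 4.00.
1055 × 4.00 ≈ 4200 billion dollars.

around 4200 billion dollars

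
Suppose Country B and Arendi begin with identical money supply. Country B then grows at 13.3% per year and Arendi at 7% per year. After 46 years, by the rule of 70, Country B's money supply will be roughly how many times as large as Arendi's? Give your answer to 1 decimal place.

Country B pulls ahead at 6.3 pp per year, so the ratio doubles every 70/6.3 ≈ 11.11 years.
In 46 years that's 4.14 doublings: 2^4.14 ≈ 17.6.

approximately 17.6 times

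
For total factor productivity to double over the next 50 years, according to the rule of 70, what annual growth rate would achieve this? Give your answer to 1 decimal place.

70 / 50 ≈ 1.40, so about 1.4% a year.

roughly 1.4%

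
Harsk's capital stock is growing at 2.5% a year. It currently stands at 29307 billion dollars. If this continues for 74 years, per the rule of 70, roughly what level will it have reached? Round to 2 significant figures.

roughly 180000 billion dollars

Doubling time ≈ 70/2.5 = 28.00 years.
74 years is 74/28.00 ≈ 2.64 doublings, a factor of 2^2.64 ≈ 6.23.
29307 × 6.23 ≈ 180000 billion dollars.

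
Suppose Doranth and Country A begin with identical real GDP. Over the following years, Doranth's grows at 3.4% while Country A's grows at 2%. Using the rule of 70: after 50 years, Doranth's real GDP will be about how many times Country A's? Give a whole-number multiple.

approximately 2 times

Doranth pulls ahead at 1.4 pp per year, so the ratio doubles every 70/1.4 ≈ 50.00 years.
In 50 years that's 1.00 doublings: 2^1.00 ≈ 2.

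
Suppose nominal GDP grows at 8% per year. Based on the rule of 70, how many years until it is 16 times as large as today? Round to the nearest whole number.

At 8% it doubles every 70/8 ≈ 8.75 years.
Getting to 16× needs 4 doublings: 4 × 8.75 ≈ 35 years.

about 35 years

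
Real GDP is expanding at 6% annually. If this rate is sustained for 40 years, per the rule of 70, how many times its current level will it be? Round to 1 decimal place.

10.8 times

Doubling time ≈ 70/6 = 11.67 years.
40 years / 11.67 ≈ 3.43 doublings → factor 2^3.43 ≈ 10.8.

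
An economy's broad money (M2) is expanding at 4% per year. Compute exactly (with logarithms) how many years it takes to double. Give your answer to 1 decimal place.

t = ln(2) / ln(1 + 0.04) = 0.6931 / 0.039221 ≈ 17.67.

17.7 years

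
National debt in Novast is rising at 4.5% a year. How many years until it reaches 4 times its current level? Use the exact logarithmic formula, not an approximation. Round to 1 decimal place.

31.5 years

t = ln(4) / ln(1 + 0.045) = 1.3863 / 0.044017 ≈ 31.49.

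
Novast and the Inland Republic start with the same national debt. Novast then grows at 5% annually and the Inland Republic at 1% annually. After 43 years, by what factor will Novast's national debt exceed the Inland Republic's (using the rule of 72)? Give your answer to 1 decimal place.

Only the 4-point difference matters.
72/4 ≈ 18.00 years per doubling of the ratio; 43 years gives 2.39 doublings, so ≈ 5.2×.

roughly 5.2 times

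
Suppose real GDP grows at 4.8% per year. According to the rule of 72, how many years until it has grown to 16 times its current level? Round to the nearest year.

roughly 60 years

Doubling time ≈ 72/4.8 = 15.00 years.
16 = 2^4, so 4 doublings → 60 years.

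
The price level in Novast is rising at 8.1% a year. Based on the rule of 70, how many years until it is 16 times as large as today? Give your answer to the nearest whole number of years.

Doubling time ≈ 70/8.1 = 8.64 years.
Getting to 16× needs 4 doublings: 4 × 8.64 ≈ 35 years.

35 years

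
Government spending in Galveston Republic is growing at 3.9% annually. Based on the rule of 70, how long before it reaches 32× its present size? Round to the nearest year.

At 3.9% it doubles every 70/3.9 ≈ 17.95 years.
32× is 5 doublings, so 5 × 17.95 ≈ 90 years.

approximately 90 years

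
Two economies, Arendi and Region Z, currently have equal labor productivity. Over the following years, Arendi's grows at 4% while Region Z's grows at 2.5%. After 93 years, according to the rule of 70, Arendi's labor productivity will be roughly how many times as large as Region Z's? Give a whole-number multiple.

Arendi pulls ahead at 1.5 pp per year, so the ratio doubles every 70/1.5 ≈ 46.67 years.
In 93 years that's 1.99 doublings: 2^1.99 ≈ 4.

around 4 times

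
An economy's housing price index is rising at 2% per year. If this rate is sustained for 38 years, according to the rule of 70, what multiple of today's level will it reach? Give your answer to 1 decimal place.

roughly 2.1 times

Doubles every ≈ 35.00 years (70/2).
38 years is 1.09 doublings; 2^1.09 ≈ 2.1×.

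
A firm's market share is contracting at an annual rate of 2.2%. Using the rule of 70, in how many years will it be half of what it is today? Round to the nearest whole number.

Falling at 2.2%, it halves about every 70/2.2 = 31.82 years.

32 years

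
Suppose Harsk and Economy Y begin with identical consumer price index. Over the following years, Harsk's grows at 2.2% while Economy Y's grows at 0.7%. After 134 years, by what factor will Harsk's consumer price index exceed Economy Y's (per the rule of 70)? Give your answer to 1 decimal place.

around 7.3 times

Rate gap = 2.2% − 0.7% = 1.5 points.
The ratio doubles every 70/1.5 ≈ 46.67 years.
134/46.67 ≈ 2.87 doublings → ratio ≈ 2^2.87 ≈ 7.3.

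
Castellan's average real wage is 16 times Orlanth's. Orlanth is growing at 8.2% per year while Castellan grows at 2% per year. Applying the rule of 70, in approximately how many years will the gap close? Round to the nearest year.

45 years

What matters is the difference: 6.2 pp.
Rule of 70 on the gap: the ratio halves every 70/6.2 ≈ 11.29 years.
A 16 times gap closes after 4 halvings: 4 × 11.29 ≈ 45 years.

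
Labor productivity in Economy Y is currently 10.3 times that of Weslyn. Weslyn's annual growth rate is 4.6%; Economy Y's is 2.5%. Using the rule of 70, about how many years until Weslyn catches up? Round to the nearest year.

112 years

What matters is the difference: 2.1 pp.
Rule of 70 on the gap: the ratio halves every 70/2.1 ≈ 33.33 years.
A 10.3 times gap takes log₂(10.3) ≈ 3.36 halvings to close: 3.36 × 33.33 ≈ 112 years.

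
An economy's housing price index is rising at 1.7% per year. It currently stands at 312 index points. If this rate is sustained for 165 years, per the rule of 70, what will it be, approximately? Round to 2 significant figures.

about 5000 index points

Doubling time ≈ 70/1.7 = 41.18 years.
165 years is 165/41.18 ≈ 4.01 doublings, a factor of 2^4.01 ≈ 16.11.
312 × 16.11 ≈ 5000 index points.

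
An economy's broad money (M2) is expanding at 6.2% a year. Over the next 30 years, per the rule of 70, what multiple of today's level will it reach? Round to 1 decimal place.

≈ 6.3 times

Doubles every ≈ 11.29 years (70/6.2).
30 years is 2.66 doublings; 2^2.66 ≈ 6.3×.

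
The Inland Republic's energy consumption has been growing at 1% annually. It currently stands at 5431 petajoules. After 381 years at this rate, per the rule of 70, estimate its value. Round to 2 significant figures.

It doubles every 70/1 ≈ 70.00 years, so 381 years is 5.44 doublings.
2^5.44 ≈ 43.41; 5431 × 43.41 ≈ 240000 petajoules.

around 240000 petajoules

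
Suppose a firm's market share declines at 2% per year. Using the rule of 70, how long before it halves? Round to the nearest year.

Halving time ≈ 70 / 2 = 35.00 → 35 years.

35 years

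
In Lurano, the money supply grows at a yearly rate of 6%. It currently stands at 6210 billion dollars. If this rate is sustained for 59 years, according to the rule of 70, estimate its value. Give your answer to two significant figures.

Doubling time ≈ 70/6 = 11.67 years.
59 years is 59/11.67 ≈ 5.06 doublings, a factor of 2^5.06 ≈ 33.36.
6210 × 33.36 ≈ 210000 billion dollars.

≈ 210000 billion dollars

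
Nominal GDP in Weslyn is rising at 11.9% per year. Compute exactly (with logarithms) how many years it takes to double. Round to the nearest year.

t = ln(2) / ln(1 + 0.119) = 0.6931 / 0.112435 ≈ 6.16.
≈ 6 years.

6 years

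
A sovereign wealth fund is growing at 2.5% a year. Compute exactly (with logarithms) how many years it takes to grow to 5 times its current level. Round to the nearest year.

65 years

t = ln(5) / ln(1 + 0.025) = 1.6094 / 0.024693 ≈ 65.18.
≈ 65 years.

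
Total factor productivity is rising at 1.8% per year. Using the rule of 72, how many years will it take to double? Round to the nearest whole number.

At 1.8%, doubling takes about 72/1.8 = 40.00 years.

around 40 years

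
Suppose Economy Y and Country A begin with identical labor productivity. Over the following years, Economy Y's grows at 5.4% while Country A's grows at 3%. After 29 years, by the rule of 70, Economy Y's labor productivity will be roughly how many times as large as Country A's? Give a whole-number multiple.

Rate gap = 5.4% − 3% = 2.4 points.
The ratio doubles every 70/2.4 ≈ 29.17 years.
29/29.17 ≈ 0.99 doublings → ratio ≈ 2^0.99 ≈ 2.

≈ 2 times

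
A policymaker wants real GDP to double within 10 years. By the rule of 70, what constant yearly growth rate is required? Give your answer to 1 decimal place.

70 / 10 ≈ 7.00, so about 7.0% per year.

around 7.0%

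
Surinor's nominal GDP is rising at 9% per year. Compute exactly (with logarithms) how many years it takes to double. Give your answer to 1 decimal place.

t = ln(2) / ln(1 + 0.09) = 0.6931 / 0.086178 ≈ 8.04.

8.0 years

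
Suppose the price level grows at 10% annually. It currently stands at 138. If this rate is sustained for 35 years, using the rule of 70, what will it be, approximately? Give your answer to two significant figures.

about 4400

Doubling time ≈ 70/10 = 7.00 years.
35 years is 35/7.00 ≈ 5.00 doublings, a factor of 2^5.00 ≈ 32.00.
138 × 32.00 ≈ 4400.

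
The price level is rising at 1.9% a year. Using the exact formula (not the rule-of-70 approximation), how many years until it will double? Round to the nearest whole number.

t = ln(2) / ln(1 + 0.019) = 0.6931 / 0.018822 ≈ 36.82.
≈ 37 years.

37 years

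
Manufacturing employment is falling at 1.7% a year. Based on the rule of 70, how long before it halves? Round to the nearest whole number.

The rule works in reverse for decay: 70/1.7 ≈ 41.18 years to halve.

41 years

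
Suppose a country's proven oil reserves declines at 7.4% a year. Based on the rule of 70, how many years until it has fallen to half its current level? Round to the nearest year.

Halving time ≈ 70 / 7.4 = 9.46 → 9 years.

9 years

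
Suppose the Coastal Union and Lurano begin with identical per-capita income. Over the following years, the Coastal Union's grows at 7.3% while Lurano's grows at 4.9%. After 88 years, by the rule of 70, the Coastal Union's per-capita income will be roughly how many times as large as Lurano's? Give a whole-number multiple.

≈ 8 times

the Coastal Union pulls ahead at 2.4 pp per year, so the ratio doubles every 70/2.4 ≈ 29.17 years.
In 88 years that's 3.02 doublings: 2^3.02 ≈ 8.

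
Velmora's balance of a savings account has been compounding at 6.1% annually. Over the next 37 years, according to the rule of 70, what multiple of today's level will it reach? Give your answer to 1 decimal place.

Doubles every ≈ 11.48 years (70/6.1).
37 years is 3.22 doublings; 2^3.22 ≈ 9.3×.

9.3 times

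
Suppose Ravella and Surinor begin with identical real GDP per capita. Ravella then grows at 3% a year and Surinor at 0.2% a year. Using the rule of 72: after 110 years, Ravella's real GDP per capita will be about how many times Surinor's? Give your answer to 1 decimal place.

Ravella pulls ahead at 2.8 pp per year, so the ratio doubles every 72/2.8 ≈ 25.71 years.
In 110 years that's 4.28 doublings: 2^4.28 ≈ 19.4.

19.4 times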